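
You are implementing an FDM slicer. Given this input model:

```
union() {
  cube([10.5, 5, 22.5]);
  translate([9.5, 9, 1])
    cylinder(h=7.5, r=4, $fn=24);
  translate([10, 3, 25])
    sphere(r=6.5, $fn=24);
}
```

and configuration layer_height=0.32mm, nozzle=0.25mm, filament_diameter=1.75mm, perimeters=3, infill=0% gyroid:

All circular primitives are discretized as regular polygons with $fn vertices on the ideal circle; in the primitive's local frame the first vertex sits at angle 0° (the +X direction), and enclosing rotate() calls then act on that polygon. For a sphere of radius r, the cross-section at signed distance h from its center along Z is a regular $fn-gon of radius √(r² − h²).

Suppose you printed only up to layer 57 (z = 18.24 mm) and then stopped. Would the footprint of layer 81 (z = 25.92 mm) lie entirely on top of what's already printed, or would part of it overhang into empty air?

part overhangs

Compare the two slices. At z = 18.24: the 10.5×5 cube contributes its full rectangle (area 52.50 mm²); the cylinder at (9.5, 9) is absent (z outside [1, 8.5]); the sphere at (10, 3) is not intersected at this z (|z−center|=6.760 > r=6.5); Combining (union): only the 10.5×5 cube is present, so the union is just that shape — area = 52.50 mm². At z = 25.92: the cube does not reach this height (z outside [0, 22.5]); the cylinder at (9.5, 9) does not reach this height (z outside [1, 8.5]); the r=6.5 sphere at (10, 3) contributes a regular 24-gon of circumradius √(6.5²−0.92²) = 6.435 (area = (24/2)·6.435²·sin(360°/24) = 128.59 mm²); Taking the union: only the r=6.5 sphere at (10, 3) is present, so the union is just that shape — area = 128.59 mm². Checking containment: at z = 25.92 the cross-section extends beyond the z = 18.24 cross-section by about 95.04 mm².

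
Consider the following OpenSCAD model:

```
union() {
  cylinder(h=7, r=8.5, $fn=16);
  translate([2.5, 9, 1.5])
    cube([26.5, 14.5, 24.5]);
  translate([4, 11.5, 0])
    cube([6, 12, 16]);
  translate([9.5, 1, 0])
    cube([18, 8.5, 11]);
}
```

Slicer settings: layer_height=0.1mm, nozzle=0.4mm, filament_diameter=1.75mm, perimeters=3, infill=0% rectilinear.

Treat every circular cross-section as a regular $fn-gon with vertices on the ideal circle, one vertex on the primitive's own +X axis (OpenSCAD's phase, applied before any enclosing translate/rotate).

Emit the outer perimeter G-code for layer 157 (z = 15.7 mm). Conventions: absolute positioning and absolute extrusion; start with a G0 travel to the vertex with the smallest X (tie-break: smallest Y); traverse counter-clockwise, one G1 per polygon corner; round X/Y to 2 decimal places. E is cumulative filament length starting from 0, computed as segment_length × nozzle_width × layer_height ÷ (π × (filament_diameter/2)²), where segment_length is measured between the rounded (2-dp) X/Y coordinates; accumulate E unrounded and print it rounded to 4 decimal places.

At z = 15.7 mm: the cylinder does not reach this height (z outside [0, 7]); the 26.5×14.5 cube at (2.5, 9) contributes its full rectangle; the cube at (4, 11.5) is present — its section is the full 6×12 rectangle; the cube at (9.5, 1) does not reach this height (z outside [0, 11]); Merging all regions: the 6×12 cube at (4, 11.5) lies entirely inside the 26.5×14.5 cube at (2.5, 9), so the union is just the 26.5×14.5 cube at (2.5, 9) — 1 connected region. The outline is a single polygon with 4 vertices. Extrusion per mm of travel: 0.4 × 0.1 / (π × 0.875²) = 0.016630. Accumulating E over each segment gives final E = 1.3637.

G0 X2.50 Y9.00 Z15.70
G1 X29.00 Y9.00 E0.4407
G1 X29.00 Y23.50 E0.6818
G1 X2.50 Y23.50 E1.1225
G1 X2.50 Y9.00 E1.3637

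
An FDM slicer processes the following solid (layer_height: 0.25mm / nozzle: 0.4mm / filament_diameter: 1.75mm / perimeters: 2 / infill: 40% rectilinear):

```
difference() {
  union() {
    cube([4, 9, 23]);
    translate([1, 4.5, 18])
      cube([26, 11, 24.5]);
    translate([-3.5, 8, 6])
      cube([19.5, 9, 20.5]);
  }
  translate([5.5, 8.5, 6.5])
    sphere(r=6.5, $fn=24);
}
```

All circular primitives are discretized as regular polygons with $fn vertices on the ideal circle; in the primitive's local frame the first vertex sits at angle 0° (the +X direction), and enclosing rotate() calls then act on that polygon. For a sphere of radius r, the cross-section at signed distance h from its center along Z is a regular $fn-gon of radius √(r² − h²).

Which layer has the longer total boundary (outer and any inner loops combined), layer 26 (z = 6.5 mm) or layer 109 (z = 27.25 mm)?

Layer 26 (z = 6.5): the 4×9 cube contributes its full rectangle (perimeter 26.00 mm); the cube at (1, 4.5) is not intersected at this z (z outside [18, 42.5]); the 19.5×9 cube at (-3.5, 8) contributes its full rectangle (perimeter 57.00 mm); Combining (union): the regions partially overlap (shared area 4.00 mm²), so the edge portions inside another operand are dropped and the merged outline is re-measured after clipping — boundary = 73.00 mm; the r=6.5 sphere at (5.5, 8.5) slices to a regular 24-gon of circumradius 6.500 (√(r²−h²) with h=0 from center) (perimeter = 2·24·6.500·sin(180°/24) = 40.72 mm); After the difference (first − rest): starting from the result so far, the r=6.5 sphere at (5.5, 8.5) partially overlaps it — only the 91.06 mm² overlap (of its 131.22 mm²) is removed, clipping the outline — boundary = 81.84 mm. So its perimeter = 81.84 mm. Layer 109 (z = 27.25): the cube does not reach this height (z outside [0, 23]); the cube at (1, 4.5) is present — its section is the full 26×11 rectangle (perimeter 74.00 mm); the cube at (-3.5, 8) does not reach this height (z outside [6, 26.5]); Combining (union): only the 26×11 cube at (1, 4.5) is present, so the union is just that shape — boundary = 74.00 mm; the sphere at (5.5, 8.5) is absent (|z−center|=20.750 > r=6.5); Subtracting the remaining from the first: none of the subtracted shapes is present at this height, so that combined region is unchanged — boundary = 74.00 mm. So its perimeter = 74.00 mm. Layer 26 is larger (81.84 vs 74.00 mm).

layer 26 (z = 6.5 mm)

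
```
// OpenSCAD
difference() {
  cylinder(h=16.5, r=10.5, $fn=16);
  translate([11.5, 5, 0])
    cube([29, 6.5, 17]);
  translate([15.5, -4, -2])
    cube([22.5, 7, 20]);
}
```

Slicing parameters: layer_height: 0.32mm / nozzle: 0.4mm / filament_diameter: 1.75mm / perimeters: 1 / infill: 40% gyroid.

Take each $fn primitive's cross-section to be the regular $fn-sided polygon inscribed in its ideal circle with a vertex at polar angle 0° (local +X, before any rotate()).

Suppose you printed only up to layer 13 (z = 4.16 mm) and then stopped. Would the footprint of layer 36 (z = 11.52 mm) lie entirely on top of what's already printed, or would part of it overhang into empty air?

entirely on top

Compare the two slices. At z = 4.16: the cylinder: section is a regular 16-gon, circumradius r=10.5 (area = (16/2)·10.500²·sin(360°/16) = 337.53 mm²); the cube at (11.5, 5) (footprint 29×6.5) is included at this height (area 188.50 mm²); the cube at (15.5, -4) (footprint 22.5×7) is included at this height (area 157.50 mm²); Taking the first minus the rest: starting from the r=10.5 cylinder (337.53 mm²), the 29×6.5 cube at (11.5, 5) misses the remaining region (no effect); the 22.5×7 cube at (15.5, -4) misses the remaining region (no effect) — area = 337.53 mm². At z = 11.52: the cylinder: section is a regular 16-gon, circumradius r=10.5 (area = (16/2)·10.500²·sin(360°/16) = 337.53 mm²); the cube at (11.5, 5) (footprint 29×6.5) is included at this height (area 188.50 mm²); the 22.5×7 cube at (15.5, -4) contributes its full rectangle (area 157.50 mm²); Subtracting the remaining from the first: starting from the r=10.5 cylinder (337.53 mm²), the 29×6.5 cube at (11.5, 5) misses the remaining region (no effect); the 22.5×7 cube at (15.5, -4) misses the remaining region (no effect) — area = 337.53 mm². Checking containment: the cross-section at z = 11.52 is a subset of the cross-section at z = 4.16.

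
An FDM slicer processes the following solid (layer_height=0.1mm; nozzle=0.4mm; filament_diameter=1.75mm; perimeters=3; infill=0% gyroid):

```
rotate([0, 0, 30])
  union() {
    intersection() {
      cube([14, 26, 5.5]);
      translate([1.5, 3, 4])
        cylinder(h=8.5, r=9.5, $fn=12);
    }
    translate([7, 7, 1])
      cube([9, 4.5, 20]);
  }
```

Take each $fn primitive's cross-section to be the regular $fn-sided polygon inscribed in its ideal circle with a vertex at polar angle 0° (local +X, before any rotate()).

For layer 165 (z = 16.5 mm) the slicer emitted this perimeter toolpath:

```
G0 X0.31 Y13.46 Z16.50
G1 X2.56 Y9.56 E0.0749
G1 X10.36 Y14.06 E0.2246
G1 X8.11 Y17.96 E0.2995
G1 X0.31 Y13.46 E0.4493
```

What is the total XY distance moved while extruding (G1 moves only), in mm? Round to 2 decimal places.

27.01 mm

Sum the Euclidean lengths of each G1 segment: total = 27.01 mm.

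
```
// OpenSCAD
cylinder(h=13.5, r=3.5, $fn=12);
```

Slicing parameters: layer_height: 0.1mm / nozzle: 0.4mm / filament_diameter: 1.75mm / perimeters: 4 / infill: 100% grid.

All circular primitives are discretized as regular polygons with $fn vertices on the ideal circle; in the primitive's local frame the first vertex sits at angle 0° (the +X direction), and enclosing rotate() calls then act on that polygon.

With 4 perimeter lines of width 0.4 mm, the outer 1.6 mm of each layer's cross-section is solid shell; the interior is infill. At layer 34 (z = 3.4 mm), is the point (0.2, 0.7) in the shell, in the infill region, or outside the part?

infill

At z = 3.4 mm: the r=3.5 cylinder gives a regular 12-gon of circumradius 3.5 (constant along its height). Overall, the cross-section is a single solid region. The nearest boundary edge runs (1.75, 3.03)→(0.00, 3.50); distance from the point to it = 2.65 mm. The point is inside the cross-section and 2.65 mm from the nearest boundary — more than the 1.6 mm shell width (4 × 0.4), so it's in the infill interior.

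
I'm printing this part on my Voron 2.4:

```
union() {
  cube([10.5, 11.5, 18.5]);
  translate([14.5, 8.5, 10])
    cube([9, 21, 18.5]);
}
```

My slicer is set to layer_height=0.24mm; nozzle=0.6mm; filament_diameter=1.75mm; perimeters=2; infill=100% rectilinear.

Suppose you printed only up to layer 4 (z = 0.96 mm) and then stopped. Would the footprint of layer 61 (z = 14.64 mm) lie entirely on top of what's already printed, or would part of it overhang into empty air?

part overhangs

Compare the two slices. At z = 0.96: the 10.5×11.5 cube contributes its full rectangle (area 120.75 mm²); the cube at (14.5, 8.5) is absent (z outside [10, 28.5]); Taking the union: only the 10.5×11.5 cube is present, so the union is just that shape — area = 120.75 mm². At z = 14.64: the cube (footprint 10.5×11.5) is included at this height (area 120.75 mm²); the 9×21 cube at (14.5, 8.5) contributes its full rectangle (area 189.00 mm²); Merging all regions: the 2 present regions are separate (no shared area or edge), so areas and boundary lengths simply add and each stays a separate island — area = 309.75 mm². Checking containment: at z = 14.64 the cross-section extends beyond the z = 0.96 cross-section by about 189.00 mm².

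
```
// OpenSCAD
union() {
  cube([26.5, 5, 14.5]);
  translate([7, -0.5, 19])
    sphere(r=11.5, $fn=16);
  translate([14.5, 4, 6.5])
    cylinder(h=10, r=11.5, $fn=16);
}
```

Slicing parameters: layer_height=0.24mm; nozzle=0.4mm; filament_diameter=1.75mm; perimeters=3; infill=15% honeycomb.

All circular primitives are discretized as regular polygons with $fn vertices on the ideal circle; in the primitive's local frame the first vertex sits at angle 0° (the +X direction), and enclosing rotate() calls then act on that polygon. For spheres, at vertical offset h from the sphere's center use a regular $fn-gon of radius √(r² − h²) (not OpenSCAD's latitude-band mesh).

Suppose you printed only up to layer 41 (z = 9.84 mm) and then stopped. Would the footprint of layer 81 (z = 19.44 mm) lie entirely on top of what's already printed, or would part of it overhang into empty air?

part overhangs

Compare the two slices. At z = 9.84: the cube is present — its section is the full 26.5×5 rectangle (area 132.50 mm²); the sphere at (7, -0.5): section is a regular 16-gon, circumradius = √(r²−h²) = √(11.5²−9.16²) = 6.953 (area = (16/2)·6.953²·sin(360°/16) = 148.00 mm²); the r=11.5 cylinder at (14.5, 4) gives a regular 16-gon of circumradius 11.5 (constant along its height) (area = (16/2)·11.500²·sin(360°/16) = 404.88 mm²); Merging all regions: the regions partially overlap — summed areas 685.38 mm² minus the doubly-counted overlap 222.78 mm² gives 462.60 mm² — area = 462.60 mm². At z = 19.44: the cube is not intersected at this z (z outside [0, 14.5]); the r=11.5 sphere at (7, -0.5) slices to a regular 16-gon of circumradius 11.492 (√(r²−h²) with h=0.44 from center) (area = (16/2)·11.492²·sin(360°/16) = 404.29 mm²); the cylinder at (14.5, 4) does not reach this height (z outside [6.5, 16.5]); Taking the union: only the r=11.5 sphere at (7, -0.5) is present, so the union is just that shape — area = 404.29 mm². Checking containment: at z = 19.44 the cross-section extends beyond the z = 9.84 cross-section by about 139.64 mm².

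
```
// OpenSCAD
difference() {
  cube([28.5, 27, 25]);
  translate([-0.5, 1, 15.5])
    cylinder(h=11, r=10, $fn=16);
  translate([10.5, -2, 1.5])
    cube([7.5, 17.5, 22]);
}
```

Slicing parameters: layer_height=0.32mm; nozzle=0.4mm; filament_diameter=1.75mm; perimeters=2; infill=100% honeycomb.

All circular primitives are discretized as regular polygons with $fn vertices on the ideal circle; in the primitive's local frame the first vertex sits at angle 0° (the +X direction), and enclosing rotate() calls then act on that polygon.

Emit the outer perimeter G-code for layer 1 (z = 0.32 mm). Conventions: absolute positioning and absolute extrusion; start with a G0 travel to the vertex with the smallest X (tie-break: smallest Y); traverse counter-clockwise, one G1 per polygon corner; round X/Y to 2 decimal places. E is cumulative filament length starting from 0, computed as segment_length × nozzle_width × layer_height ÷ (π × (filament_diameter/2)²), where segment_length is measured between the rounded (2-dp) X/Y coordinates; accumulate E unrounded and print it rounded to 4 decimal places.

At z = 0.32 mm: the cube is present — its section is the full 28.5×27 rectangle; the cylinder at (-0.5, 1) is not intersected at this z (z outside [15.5, 26.5]); the cube at (10.5, -2) does not reach this height (z outside [1.5, 23.5]); Taking the first minus the rest: none of the subtracted shapes is present at this height, so the 28.5×27 cube is unchanged — 1 connected region. The outline is a single polygon with 4 vertices. Extrusion per mm of travel: 0.4 × 0.32 / (π × 0.875²) = 0.053216. Accumulating E over each segment gives final E = 5.9070.

G0 X0.00 Y0.00 Z0.32
G1 X28.50 Y0.00 E1.5167
G1 X28.50 Y27.00 E2.9535
G1 X0.00 Y27.00 E4.4702
G1 X0.00 Y0.00 E5.9070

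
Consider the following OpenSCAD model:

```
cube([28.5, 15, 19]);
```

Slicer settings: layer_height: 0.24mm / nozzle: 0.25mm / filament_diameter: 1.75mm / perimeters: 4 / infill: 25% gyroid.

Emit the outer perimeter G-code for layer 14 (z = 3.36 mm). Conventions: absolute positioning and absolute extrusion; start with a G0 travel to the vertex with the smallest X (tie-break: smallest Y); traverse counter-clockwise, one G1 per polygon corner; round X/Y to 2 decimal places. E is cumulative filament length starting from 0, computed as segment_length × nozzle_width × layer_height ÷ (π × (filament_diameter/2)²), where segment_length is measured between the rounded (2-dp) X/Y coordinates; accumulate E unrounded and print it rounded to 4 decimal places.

At z = 3.36 mm: the cube is present — its section is the full 28.5×15 rectangle. The outline is a single polygon with 4 vertices. Extrusion per mm of travel: 0.25 × 0.24 / (π × 0.875²) = 0.024945. Accumulating E over each segment gives final E = 2.1702.

G0 X0.00 Y0.00 Z3.36
G1 X28.50 Y0.00 E0.7109
G1 X28.50 Y15.00 E1.0851
G1 X0.00 Y15.00 E1.7960
G1 X0.00 Y0.00 E2.1702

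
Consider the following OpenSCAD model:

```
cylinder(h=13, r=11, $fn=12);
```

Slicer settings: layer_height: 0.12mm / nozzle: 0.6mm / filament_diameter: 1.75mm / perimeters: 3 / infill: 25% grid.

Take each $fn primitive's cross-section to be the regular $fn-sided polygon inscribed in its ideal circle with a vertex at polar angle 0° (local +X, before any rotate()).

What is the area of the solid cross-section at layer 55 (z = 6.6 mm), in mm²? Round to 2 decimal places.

At z = 6.6 mm: the r=11 cylinder contributes a regular 12-gon of circumradius 11 (area = (12/2)·11.000²·sin(360°/12) = 363.00 mm²). Overall, the cross-section is a single solid region. Net area = 363.00 mm².

363.00 mm²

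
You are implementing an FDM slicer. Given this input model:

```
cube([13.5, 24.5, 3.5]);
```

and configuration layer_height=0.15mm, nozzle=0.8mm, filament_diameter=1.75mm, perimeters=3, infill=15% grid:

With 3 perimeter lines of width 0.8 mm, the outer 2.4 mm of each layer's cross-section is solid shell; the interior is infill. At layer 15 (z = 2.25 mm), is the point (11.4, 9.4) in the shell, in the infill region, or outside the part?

At z = 2.25 mm: the cube is present — its section is the full 13.5×24.5 rectangle. Overall, the cross-section is a single solid region. The nearest boundary edge runs (13.50, 0.00)→(13.50, 24.50); distance from the point to it = 2.10 mm. The point is inside the cross-section, 2.10 mm from the nearest boundary — within the 2.4 mm shell band (3 × 0.8).

shell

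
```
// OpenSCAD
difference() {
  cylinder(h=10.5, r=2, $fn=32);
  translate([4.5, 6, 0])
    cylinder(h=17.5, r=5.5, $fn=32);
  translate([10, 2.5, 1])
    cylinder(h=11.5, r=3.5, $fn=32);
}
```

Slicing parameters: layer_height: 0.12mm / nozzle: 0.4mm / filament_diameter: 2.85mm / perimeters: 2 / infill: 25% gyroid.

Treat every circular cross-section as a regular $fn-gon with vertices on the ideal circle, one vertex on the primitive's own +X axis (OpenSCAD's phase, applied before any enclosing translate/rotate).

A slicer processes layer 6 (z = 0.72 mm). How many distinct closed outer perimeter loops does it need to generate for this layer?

1

At z = 0.72 mm: the r=2 cylinder contributes a regular 32-gon of circumradius 2; the r=5.5 cylinder at (4.5, 6) contributes a regular 32-gon of circumradius 5.5; the cylinder at (10, 2.5) is absent (z outside [1, 12.5]); Subtracting the remaining from the first: starting from the r=2 cylinder, the r=5.5 cylinder at (4.5, 6) misses the remaining region (no effect) — 1 connected region. The result has 1 disconnected region.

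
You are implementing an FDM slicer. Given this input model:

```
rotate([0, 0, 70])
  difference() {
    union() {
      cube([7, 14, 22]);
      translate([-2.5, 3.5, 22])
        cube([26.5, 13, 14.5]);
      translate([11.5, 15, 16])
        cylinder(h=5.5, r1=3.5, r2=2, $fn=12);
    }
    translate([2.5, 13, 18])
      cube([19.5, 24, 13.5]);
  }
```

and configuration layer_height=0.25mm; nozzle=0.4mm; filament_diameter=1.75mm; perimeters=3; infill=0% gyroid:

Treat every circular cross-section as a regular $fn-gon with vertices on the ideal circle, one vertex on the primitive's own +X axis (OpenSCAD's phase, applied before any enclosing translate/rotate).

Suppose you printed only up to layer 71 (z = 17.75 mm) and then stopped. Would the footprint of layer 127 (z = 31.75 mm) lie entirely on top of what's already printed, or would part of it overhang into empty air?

part overhangs

Compare the two slices. At z = 17.75: the cube (footprint 7×14) is included at this height (area 98.00 mm²); the cube at (-2.5, 3.5) is not intersected at this z (z outside [22, 36.5]); the cone at (11.5, 15): at t=0.318 of its height the radius interpolates to r₁+(r₂−r₁)t = 3.023, giving a regular 12-gon of that circumradius (area = (12/2)·3.023²·sin(360°/12) = 27.41 mm²); Combining (union): the 2 present regions are separate (no shared area or edge), so areas and boundary lengths simply add and each stays a separate island — area = 125.41 mm²; the cube at (2.5, 13) does not reach this height (z outside [18, 31.5]); Subtracting the remaining from the first: none of the subtracted shapes is present at this height, so the result so far is unchanged — area = 125.41 mm²; (whole slice rotated 70° about Z — lengths, areas and connectivity unchanged). At z = 31.75: the cube does not reach this height (z outside [0, 22]); the cube at (-2.5, 3.5) is present — its section is the full 26.5×13 rectangle (area 344.50 mm²); the cone at (11.5, 15) does not reach this height (z outside [16, 21.5]); Merging all regions: only the 26.5×13 cube at (-2.5, 3.5) is present, so the union is just that shape — area = 344.50 mm²; the cube at (2.5, 13) does not reach this height (z outside [18, 31.5]); Taking the first minus the rest: none of the subtracted shapes is present at this height, so the result so far is unchanged — area = 344.50 mm²; (whole slice rotated 70° about Z — lengths, areas and connectivity unchanged). Checking containment: at z = 31.75 the cross-section extends beyond the z = 17.75 cross-section by about 248.83 mm².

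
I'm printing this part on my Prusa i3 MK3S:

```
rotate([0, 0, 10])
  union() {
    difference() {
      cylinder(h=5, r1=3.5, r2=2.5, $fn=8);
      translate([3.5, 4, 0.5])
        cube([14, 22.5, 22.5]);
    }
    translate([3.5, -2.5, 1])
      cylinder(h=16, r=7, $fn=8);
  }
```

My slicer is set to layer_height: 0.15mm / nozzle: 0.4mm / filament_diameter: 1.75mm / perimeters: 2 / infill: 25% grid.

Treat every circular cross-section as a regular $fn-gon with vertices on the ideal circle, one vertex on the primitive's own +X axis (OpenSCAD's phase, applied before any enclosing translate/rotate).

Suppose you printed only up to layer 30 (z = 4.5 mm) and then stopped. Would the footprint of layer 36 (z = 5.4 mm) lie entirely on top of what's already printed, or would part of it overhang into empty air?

Compare the two slices. At z = 4.5: the cone: at t=0.900 of its height the radius interpolates to r₁+(r₂−r₁)t = 2.600, giving a regular 8-gon of that circumradius (area = (8/2)·2.600²·sin(360°/8) = 19.12 mm²); the cube at (3.5, 4) (footprint 14×22.5) is included at this height (area 315.00 mm²); Taking the first minus the rest: starting from the cone (19.12 mm²), the 14×22.5 cube at (3.5, 4) misses the remaining region (no effect) — area = 19.12 mm²; the cylinder at (3.5, -2.5): section is a regular 8-gon, circumradius r=7 (area = (8/2)·7.000²·sin(360°/8) = 138.59 mm²); Taking the union: the regions partially overlap — summed areas 157.71 mm² minus the doubly-counted overlap 18.86 mm² gives 138.86 mm² — area = 138.86 mm²; (whole slice rotated 10° about Z — lengths, areas and connectivity unchanged). At z = 5.4: the cone is not intersected at this z (z outside [0, 5]); the cube at (3.5, 4) is present — its section is the full 14×22.5 rectangle (area 315.00 mm²); Subtracting the remaining from the first: the first operand is absent here, so nothing remains; the r=7 cylinder at (3.5, -2.5) gives a regular 8-gon of circumradius 7 (constant along its height) (area = (8/2)·7.000²·sin(360°/8) = 138.59 mm²); Merging all regions: only the r=7 cylinder at (3.5, -2.5) is present, so the union is just that shape — area = 138.59 mm²; (whole slice rotated 10° about Z — lengths, areas and connectivity unchanged). Checking containment: the cross-section at z = 5.4 is a subset of the cross-section at z = 4.5.

entirely on top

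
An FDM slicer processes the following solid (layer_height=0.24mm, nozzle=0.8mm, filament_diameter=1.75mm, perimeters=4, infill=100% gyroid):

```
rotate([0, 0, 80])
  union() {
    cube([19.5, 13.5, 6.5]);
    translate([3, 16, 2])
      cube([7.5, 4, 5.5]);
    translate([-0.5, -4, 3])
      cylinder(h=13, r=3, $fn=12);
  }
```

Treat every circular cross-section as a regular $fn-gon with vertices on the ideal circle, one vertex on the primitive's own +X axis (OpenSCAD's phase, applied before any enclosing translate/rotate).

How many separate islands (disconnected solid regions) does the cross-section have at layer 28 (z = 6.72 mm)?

At z = 6.72 mm: the cube does not reach this height (z outside [0, 6.5]); the cube at (3, 16) (footprint 7.5×4) is included at this height; the cylinder at (-0.5, -4): section is a regular 12-gon, circumradius r=3; Merging all regions: the 2 present regions are separate (no shared area or edge), so areas and boundary lengths simply add and each stays a separate island — 2 connected regions; (whole slice rotated 80° about Z — lengths, areas and connectivity unchanged). Overall, the cross-section has 2 separate islands. Island count = 2.

2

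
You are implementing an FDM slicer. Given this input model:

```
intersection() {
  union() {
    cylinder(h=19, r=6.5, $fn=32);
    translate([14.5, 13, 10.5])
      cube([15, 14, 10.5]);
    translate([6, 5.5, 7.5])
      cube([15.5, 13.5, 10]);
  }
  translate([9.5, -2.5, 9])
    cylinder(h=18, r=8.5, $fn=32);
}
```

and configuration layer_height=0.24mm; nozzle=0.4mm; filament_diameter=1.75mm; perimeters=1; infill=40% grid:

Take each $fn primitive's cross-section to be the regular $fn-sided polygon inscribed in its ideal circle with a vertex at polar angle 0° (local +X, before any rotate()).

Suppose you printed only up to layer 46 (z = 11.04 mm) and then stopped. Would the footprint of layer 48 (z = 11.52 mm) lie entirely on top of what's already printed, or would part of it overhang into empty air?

entirely on top

Compare the two slices. At z = 11.04: the cylinder: section is a regular 32-gon, circumradius r=6.5 (area = (32/2)·6.500²·sin(360°/32) = 131.88 mm²); the cube at (14.5, 13) (footprint 15×14) is included at this height (area 210.00 mm²); the 15.5×13.5 cube at (6, 5.5) contributes its full rectangle (area 209.25 mm²); Merging all regions: the regions partially overlap — summed areas 551.13 mm² minus the doubly-counted overlap 42.00 mm² gives 509.13 mm² — area = 509.13 mm²; the r=8.5 cylinder at (9.5, -2.5) contributes a regular 32-gon of circumradius 8.5 (area = (32/2)·8.500²·sin(360°/32) = 225.52 mm²); After intersecting: the r=8.5 cylinder at (9.5, -2.5) partially overlaps the result so far; clipping to the common part keeps 41.26 mm² — area = 41.26 mm². At z = 11.52: the r=6.5 cylinder contributes a regular 32-gon of circumradius 6.5 (area = (32/2)·6.500²·sin(360°/32) = 131.88 mm²); the 15×14 cube at (14.5, 13) contributes its full rectangle (area 210.00 mm²); the 15.5×13.5 cube at (6, 5.5) contributes its full rectangle (area 209.25 mm²); Taking the union: the regions partially overlap — summed areas 551.13 mm² minus the doubly-counted overlap 42.00 mm² gives 509.13 mm² — area = 509.13 mm²; the r=8.5 cylinder at (9.5, -2.5) contributes a regular 32-gon of circumradius 8.5 (area = (32/2)·8.500²·sin(360°/32) = 225.52 mm²); Keeping only the common overlap: the r=8.5 cylinder at (9.5, -2.5) partially overlaps that combined region; clipping to the common part keeps 41.26 mm² — area = 41.26 mm². Checking containment: the cross-section at z = 11.52 is a subset of the cross-section at z = 11.04.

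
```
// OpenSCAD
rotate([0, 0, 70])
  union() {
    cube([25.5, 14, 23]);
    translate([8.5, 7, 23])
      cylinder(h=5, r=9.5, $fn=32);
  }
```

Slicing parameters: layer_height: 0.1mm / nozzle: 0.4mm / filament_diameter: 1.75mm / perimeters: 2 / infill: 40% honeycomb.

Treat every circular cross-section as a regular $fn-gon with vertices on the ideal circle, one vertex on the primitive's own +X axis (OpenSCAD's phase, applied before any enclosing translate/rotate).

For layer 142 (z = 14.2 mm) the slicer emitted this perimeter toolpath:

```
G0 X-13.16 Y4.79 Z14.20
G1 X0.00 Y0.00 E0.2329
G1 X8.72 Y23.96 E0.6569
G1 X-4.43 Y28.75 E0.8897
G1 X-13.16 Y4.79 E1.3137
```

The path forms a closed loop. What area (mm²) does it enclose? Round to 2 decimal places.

356.99 mm²

Apply the shoelace formula to the sequence of (X, Y) vertices; enclosed area = 356.99 mm².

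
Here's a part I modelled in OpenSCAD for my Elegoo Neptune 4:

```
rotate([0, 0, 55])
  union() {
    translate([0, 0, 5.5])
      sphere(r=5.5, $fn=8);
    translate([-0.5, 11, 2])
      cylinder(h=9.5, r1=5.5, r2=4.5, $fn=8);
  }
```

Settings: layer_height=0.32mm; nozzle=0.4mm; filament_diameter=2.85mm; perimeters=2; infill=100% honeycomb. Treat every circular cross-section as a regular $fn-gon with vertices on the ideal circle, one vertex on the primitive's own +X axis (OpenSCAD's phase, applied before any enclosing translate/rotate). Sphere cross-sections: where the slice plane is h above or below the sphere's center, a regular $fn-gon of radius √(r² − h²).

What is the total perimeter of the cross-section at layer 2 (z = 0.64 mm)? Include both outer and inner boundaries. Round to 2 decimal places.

At z = 0.64 mm: the r=5.5 sphere contributes a regular 8-gon of circumradius √(5.5²−4.86²) = 2.575 (perimeter = 2·8·2.575·sin(180°/8) = 15.77 mm); the cone at (-0.5, 11) does not reach this height (z outside [2, 11.5]); Taking the union: only the r=5.5 sphere is present, so the union is just that shape — boundary = 15.77 mm; (rotated 55° about Z; rotation is an isometry so areas/perimeters/island counts are preserved). Overall, the cross-section is a single solid region. Total boundary length (outer) = 15.77 mm.

15.77 mm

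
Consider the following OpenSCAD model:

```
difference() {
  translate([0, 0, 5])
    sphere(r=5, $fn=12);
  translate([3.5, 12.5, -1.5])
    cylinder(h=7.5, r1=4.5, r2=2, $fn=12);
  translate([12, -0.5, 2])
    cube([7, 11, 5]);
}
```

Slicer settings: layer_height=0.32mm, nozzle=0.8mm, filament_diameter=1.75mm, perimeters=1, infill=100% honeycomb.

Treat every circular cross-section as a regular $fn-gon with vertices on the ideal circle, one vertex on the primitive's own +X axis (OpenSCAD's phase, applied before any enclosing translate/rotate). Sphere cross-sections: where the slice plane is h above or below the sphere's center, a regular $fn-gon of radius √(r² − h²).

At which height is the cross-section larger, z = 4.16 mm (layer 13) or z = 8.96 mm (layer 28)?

Layer 13 (z = 4.16): the r=5 sphere contributes a regular 12-gon of circumradius √(5²−0.84²) = 4.929 (area = (12/2)·4.929²·sin(360°/12) = 72.88 mm²); the cone at (3.5, 12.5) (r1=4.5→r2=2) has section circumradius 2.613 here — a regular 12-gon (area = (12/2)·2.613²·sin(360°/12) = 20.49 mm²); the cube at (12, -0.5) is present — its section is the full 7×11 rectangle (area 77.00 mm²); Taking the first minus the rest: starting from the r=5 sphere (72.88 mm²), the cone at (3.5, 12.5) misses the remaining region (no effect); the 7×11 cube at (12, -0.5) misses the remaining region (no effect) — area = 72.88 mm². So its area = 72.88 mm². Layer 28 (z = 8.96): the r=5 sphere contributes a regular 12-gon of circumradius √(5²−3.96²) = 3.053 (area = (12/2)·3.053²·sin(360°/12) = 27.96 mm²); the cone at (3.5, 12.5) is absent (z outside [-1.5, 6]); the cube at (12, -0.5) is absent (z outside [2, 7]); After the difference (first − rest): none of the subtracted shapes is present at this height, so the r=5 sphere is unchanged — area = 27.96 mm². So its area = 27.96 mm². Layer 13 is larger (72.88 vs 27.96 mm²).

layer 13 (z = 4.16 mm)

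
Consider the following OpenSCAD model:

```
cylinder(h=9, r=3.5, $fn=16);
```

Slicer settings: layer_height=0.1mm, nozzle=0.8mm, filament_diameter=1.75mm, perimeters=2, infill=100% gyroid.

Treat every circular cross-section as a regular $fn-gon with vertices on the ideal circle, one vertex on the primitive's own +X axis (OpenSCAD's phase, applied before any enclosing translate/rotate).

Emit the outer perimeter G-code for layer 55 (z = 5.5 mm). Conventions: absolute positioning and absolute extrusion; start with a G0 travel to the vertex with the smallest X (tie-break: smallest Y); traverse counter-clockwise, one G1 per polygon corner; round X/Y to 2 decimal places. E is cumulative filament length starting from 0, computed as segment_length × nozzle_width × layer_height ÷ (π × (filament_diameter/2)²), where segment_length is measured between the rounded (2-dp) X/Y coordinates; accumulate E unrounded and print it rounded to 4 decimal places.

At z = 5.5 mm: the r=3.5 cylinder gives a regular 16-gon of circumradius 3.5 (constant along its height). The outline is a single polygon with 16 vertices. Extrusion per mm of travel: 0.8 × 0.1 / (π × 0.875²) = 0.033260. Accumulating E over each segment gives final E = 0.7261.

G0 X-3.50 Y0.00 Z5.50
G1 X-3.23 Y-1.34 E0.0455
G1 X-2.47 Y-2.47 E0.0908
G1 X-1.34 Y-3.23 E0.1361
G1 X0.00 Y-3.50 E0.1815
G1 X1.34 Y-3.23 E0.2270
G1 X2.47 Y-2.47 E0.2723
G1 X3.23 Y-1.34 E0.3176
G1 X3.50 Y0.00 E0.3630
G1 X3.23 Y1.34 E0.4085
G1 X2.47 Y2.47 E0.4538
G1 X1.34 Y3.23 E0.4991
G1 X0.00 Y3.50 E0.5445
G1 X-1.34 Y3.23 E0.5900
G1 X-2.47 Y2.47 E0.6353
G1 X-3.23 Y1.34 E0.6806
G1 X-3.50 Y0.00 E0.7261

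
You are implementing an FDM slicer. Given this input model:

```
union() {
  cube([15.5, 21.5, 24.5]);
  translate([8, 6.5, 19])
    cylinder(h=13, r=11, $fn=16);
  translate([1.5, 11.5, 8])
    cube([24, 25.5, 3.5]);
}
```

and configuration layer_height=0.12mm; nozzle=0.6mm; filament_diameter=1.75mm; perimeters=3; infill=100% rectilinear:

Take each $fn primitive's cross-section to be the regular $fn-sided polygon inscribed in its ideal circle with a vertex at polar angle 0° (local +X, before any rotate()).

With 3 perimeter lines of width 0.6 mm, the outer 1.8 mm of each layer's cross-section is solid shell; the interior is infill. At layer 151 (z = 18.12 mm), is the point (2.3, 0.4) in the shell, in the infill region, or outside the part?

At z = 18.12 mm: the 15.5×21.5 cube contributes its full rectangle; the cylinder at (8, 6.5) is absent (z outside [19, 32]); the cube at (1.5, 11.5) does not reach this height (z outside [8, 11.5]); Taking the union: only the 15.5×21.5 cube is present, so the union is just that shape — 1 connected region. Overall, the cross-section is a single solid region. The nearest boundary edge runs (0.00, 0.00)→(15.50, 0.00); distance from the point to it = 0.40 mm. The point is inside the cross-section, 0.40 mm from the nearest boundary — within the 1.8 mm shell band (3 × 0.6).

shell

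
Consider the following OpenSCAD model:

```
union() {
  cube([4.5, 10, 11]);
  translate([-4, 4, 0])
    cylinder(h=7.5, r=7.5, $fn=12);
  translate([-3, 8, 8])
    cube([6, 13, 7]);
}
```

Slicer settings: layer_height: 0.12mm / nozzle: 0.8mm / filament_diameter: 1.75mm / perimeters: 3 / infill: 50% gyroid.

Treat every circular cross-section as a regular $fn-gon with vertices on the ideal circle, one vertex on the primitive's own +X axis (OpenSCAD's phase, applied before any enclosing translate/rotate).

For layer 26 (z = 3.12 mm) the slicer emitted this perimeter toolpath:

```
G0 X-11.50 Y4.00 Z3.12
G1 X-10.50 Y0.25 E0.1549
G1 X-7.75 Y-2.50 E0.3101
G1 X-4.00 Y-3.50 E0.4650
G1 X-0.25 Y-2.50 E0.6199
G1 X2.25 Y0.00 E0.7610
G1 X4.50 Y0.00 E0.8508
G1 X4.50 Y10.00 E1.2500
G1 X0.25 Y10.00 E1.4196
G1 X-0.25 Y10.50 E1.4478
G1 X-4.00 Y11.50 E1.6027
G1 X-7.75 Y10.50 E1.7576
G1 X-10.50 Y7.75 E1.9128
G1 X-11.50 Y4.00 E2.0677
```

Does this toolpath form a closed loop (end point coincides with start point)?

Start point (G0): (-11.50, 4.00). End point (last G1): the path returns to the start — closed.

yes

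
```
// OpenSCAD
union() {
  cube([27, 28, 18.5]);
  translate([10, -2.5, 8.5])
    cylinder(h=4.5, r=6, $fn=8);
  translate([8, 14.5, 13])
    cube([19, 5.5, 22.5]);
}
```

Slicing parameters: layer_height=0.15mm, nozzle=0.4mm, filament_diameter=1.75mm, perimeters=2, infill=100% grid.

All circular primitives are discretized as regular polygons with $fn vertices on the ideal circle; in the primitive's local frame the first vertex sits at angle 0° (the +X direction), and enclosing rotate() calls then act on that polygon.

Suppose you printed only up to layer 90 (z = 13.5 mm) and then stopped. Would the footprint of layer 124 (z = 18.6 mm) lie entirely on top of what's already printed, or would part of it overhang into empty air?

Compare the two slices. At z = 13.5: the cube (footprint 27×28) is included at this height (area 756.00 mm²); the cylinder at (10, -2.5) is not intersected at this z (z outside [8.5, 13]); the cube at (8, 14.5) (footprint 19×5.5) is included at this height (area 104.50 mm²); Taking the union: the 19×5.5 cube at (8, 14.5) lies entirely inside the 27×28 cube, so the union is just the 27×28 cube — area = 756.00 mm². At z = 18.6: the cube is not intersected at this z (z outside [0, 18.5]); the cylinder at (10, -2.5) does not reach this height (z outside [8.5, 13]); the cube at (8, 14.5) (footprint 19×5.5) is included at this height (area 104.50 mm²); Combining (union): only the 19×5.5 cube at (8, 14.5) is present, so the union is just that shape — area = 104.50 mm². Checking containment: the cross-section at z = 18.6 is a subset of the cross-section at z = 13.5.

entirely on top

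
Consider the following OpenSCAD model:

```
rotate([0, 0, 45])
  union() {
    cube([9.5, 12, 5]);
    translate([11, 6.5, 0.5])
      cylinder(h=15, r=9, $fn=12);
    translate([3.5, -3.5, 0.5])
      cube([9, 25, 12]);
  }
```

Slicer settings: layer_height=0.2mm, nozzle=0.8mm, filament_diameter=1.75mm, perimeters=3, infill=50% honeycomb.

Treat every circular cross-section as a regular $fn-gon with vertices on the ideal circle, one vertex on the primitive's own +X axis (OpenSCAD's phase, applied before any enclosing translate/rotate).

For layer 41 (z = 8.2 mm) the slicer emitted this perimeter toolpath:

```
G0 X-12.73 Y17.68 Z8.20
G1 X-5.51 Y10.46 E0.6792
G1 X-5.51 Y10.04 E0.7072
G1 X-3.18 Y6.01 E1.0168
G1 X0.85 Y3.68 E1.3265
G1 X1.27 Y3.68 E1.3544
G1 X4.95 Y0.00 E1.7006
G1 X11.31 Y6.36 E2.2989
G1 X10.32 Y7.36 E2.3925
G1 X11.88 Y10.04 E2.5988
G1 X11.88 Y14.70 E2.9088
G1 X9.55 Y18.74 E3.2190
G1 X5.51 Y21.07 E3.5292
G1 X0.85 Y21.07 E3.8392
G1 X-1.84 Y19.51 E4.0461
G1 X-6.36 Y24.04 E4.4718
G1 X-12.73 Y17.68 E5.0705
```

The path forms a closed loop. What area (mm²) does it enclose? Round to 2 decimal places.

328.31 mm²

Apply the shoelace formula to the sequence of (X, Y) vertices; enclosed area = 328.31 mm².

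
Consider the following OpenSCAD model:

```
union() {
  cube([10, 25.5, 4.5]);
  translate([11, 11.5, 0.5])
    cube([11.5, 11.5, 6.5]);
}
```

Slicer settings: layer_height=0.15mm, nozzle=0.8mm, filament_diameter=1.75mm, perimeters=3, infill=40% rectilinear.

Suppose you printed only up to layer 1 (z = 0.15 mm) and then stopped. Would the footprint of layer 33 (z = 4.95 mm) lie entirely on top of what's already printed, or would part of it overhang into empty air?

Compare the two slices. At z = 0.15: the cube (footprint 10×25.5) is included at this height (area 255.00 mm²); the cube at (11, 11.5) does not reach this height (z outside [0.5, 7]); Merging all regions: only the 10×25.5 cube is present, so the union is just that shape — area = 255.00 mm². At z = 4.95: the cube is not intersected at this z (z outside [0, 4.5]); the cube at (11, 11.5) (footprint 11.5×11.5) is included at this height (area 132.25 mm²); Taking the union: only the 11.5×11.5 cube at (11, 11.5) is present, so the union is just that shape — area = 132.25 mm². Checking containment: at z = 4.95 the cross-section extends beyond the z = 0.15 cross-section by about 132.25 mm².

part overhangs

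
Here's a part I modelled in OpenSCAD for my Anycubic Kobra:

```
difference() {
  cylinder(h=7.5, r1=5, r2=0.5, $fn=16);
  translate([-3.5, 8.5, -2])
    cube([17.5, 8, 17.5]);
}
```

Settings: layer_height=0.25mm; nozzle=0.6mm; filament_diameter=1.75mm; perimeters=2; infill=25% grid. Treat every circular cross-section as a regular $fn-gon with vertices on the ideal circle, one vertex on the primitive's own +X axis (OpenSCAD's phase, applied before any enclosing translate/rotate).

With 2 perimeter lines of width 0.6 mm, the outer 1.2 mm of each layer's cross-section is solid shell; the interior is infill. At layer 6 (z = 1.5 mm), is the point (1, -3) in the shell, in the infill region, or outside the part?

shell

At z = 1.5 mm: the cone contributes a regular 16-gon of circumradius 4.100 (interpolated between r1=5 and r2=0.5 at t=0.200); the cube at (-3.5, 8.5) (footprint 17.5×8) is included at this height; After the difference (first − rest): starting from the cone, the 17.5×8 cube at (-3.5, 8.5) misses the remaining region (no effect) — 1 connected region. Overall, the cross-section is a single solid region. The nearest boundary edge runs (1.57, -3.79)→(-0.00, -4.10); distance from the point to it = 0.88 mm. The point is inside the cross-section, 0.88 mm from the nearest boundary — within the 1.2 mm shell band (2 × 0.6).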